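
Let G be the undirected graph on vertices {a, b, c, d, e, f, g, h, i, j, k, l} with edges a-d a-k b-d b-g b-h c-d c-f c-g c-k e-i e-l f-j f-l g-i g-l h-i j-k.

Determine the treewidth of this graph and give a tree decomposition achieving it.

Treewidth 3.
Bags: B1 = {a, d, j, k}  B2 = {c, d, j, k}  B3 = {c, d, f, j}  B4 = {b, c, d, f}  B5 = {b, c, f, g}  B6 = {b, f, g, l}  B7 = {b, g, h, l}  B8 = {g, h, i, l}  B9 = {e, h, i, l}
Tree: B1–B2, B2–B3, B3–B4, B4–B5, B5–B6, B6–B7, B7–B8, B8–B9

The largest bag has 4 vertices, giving width 3; this decomposition certifies tw(G) ≤ 3. For the lower bound: the 4 vertex sets {a,j,k}, {d}, {c}, {b,f,g,l} are disjoint, each induces a connected subgraph, and every pair is joined by at least one edge of G. Contracting each set to a single vertex therefore yields K_{4} as a minor, and since treewidth is minor-monotone, tw(G) ≥ tw(K_{4}) = 3. Combining the bounds, tw(G) = 3.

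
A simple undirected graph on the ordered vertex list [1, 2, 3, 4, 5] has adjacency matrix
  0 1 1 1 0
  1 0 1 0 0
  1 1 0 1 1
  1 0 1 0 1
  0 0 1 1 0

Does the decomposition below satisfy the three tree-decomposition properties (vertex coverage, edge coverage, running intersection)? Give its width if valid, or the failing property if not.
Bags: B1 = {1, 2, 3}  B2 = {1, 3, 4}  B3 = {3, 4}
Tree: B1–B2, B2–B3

No — vertex 5 appears in no bag.

A tree decomposition must satisfy three properties: every vertex lies in some bag; for every edge, both endpoints lie together in some bag; and for every vertex, the bags containing it form a connected subtree. Here vertex 5 appears in no bag, so the decomposition is invalid.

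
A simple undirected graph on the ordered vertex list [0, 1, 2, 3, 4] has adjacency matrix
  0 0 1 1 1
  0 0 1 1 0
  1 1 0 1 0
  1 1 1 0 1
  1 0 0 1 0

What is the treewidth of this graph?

2

A width-2 tree decomposition is:
Bags: B1 = {1, 2, 3}  B2 = {0, 2, 3}  B3 = {0, 3, 4}
Tree: B1–B2, B2–B3
The largest bag has 3 vertices, giving width 2; this decomposition certifies tw(G) ≤ 2. On the other hand G contains the 3-clique {0, 2, 3}. A clique must lie in a single bag of any decomposition, so no decomposition can have width below 2. Therefore the treewidth is 2.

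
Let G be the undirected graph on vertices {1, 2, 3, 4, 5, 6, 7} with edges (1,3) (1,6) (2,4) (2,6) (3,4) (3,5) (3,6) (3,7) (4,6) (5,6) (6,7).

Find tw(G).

A width-2 tree decomposition is:
Bags: B1 = {2, 4, 6}  B2 = {3, 4, 6}  B3 = {1, 3, 6}  B4 = {3, 6, 7}  B5 = {3, 5, 6}
Tree: B1–B2, B2–B3, B2–B4, B2–B5
Every bag has size at most 3, so the width is 3 − 1 = 2 and tw(G) ≤ 2. On the other hand G contains the 3-clique {2, 4, 6}. A clique must lie in a single bag of any decomposition, so no decomposition can have width below 2. Hence tw(G) = 2 exactly.

2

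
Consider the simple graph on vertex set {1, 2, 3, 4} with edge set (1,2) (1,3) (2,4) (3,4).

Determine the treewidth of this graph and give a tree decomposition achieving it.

Treewidth 2.
One such decomposition:
Bags: B1 = {2, 3, 4}  B2 = {1, 2, 3}
Tree: B1–B2

The largest bag has 3 vertices, giving width 2; this decomposition certifies tw(G) ≤ 2. For the lower bound, G contains the cycle 3–4–2–1–3, so G is not a forest; only forests have treewidth ≤ 1, hence tw(G) ≥ 2. The upper and lower bounds meet at 2, so that is the treewidth.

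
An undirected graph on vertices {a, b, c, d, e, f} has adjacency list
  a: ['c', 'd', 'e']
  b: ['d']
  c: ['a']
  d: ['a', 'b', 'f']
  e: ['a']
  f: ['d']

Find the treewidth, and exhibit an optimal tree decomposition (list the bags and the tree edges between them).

The largest bag has 2 vertices, giving width 1; this decomposition certifies tw(G) ≤ 1. G has an edge, so its treewidth is at least 1. Hence tw(G) = 1 exactly.

Treewidth 1.
Bags: B1 = {a, d}  B2 = {a, e}  B3 = {d, f}  B4 = {b, d}  B5 = {a, c}
Tree: B1–B2, B1–B3, B1–B4, B2–B5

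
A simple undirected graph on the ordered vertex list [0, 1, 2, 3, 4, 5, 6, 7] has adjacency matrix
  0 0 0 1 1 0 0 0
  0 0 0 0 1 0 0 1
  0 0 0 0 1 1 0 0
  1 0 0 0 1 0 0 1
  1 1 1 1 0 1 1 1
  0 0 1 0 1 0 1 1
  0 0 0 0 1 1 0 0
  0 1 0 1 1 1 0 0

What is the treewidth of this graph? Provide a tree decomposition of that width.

The largest bag has 3 vertices, giving width 2; this decomposition certifies tw(G) ≤ 2. For the lower bound, the 3 vertices {0, 3, 4} are pairwise adjacent, and any tree decomposition puts a clique entirely inside one bag — forcing width ≥ 2. Combining the bounds, tw(G) = 2.

Treewidth 2.
Bags: B1 = {3, 4, 7}  B2 = {1, 4, 7}  B3 = {4, 5, 7}  B4 = {4, 5, 6}  B5 = {2, 4, 5}  B6 = {0, 3, 4}
Tree: B1–B2, B1–B3, B3–B4, B3–B5, B1–B6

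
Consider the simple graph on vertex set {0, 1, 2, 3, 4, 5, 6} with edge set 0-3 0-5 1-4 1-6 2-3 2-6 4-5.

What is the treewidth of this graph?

A width-2 tree decomposition is:
Bags: B1 = {1, 4, 6}  B2 = {4, 5, 6}  B3 = {0, 5, 6}  B4 = {0, 3, 6}  B5 = {2, 3, 6}
Tree: B1–B2, B2–B3, B3–B4, B4–B5
Every bag has size at most 3, so the width is 3 − 1 = 2 and tw(G) ≤ 2. Since 6–1–4–5–0–3–2–6 is a cycle in G, G is not acyclic. Forests are exactly the graphs of treewidth ≤ 1, so tw(G) ≥ 2. Therefore the treewidth is 2.

2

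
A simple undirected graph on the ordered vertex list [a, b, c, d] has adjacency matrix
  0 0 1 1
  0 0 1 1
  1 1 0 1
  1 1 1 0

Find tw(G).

A width-2 tree decomposition is:
Bags: B1 = {b, c, d}  B2 = {a, c, d}
Tree: B1–B2
Every bag has size at most 3, so the width is 3 − 1 = 2 and tw(G) ≤ 2. Conversely, {a, c, d} is a clique of size 3, and the vertices of any clique must share a bag in every tree decomposition; so some bag has ≥ 3 vertices and tw(G) ≥ 2. Therefore the treewidth is 2.

2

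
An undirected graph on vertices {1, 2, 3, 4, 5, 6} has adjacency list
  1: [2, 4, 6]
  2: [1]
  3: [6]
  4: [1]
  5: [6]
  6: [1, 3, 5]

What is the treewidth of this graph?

A width-1 tree decomposition is:
Bags: B1 = {1, 6}  B2 = {1, 4}  B3 = {3, 6}  B4 = {1, 2}  B5 = {5, 6}
Tree: B1–B2, B1–B3, B2–B4, B1–B5
Each bag holds 2 vertices, so the decomposition has width 1, which upper-bounds the treewidth. Any graph with an edge has treewidth ≥ 1, and G has the edge 6–1. Hence tw(G) = 1 exactly.

1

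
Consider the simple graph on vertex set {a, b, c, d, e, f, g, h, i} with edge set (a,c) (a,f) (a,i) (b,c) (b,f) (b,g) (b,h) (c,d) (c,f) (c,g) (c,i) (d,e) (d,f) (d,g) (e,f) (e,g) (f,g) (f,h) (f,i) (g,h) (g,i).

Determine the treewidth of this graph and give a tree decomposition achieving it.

Each bag holds 4 vertices, so the decomposition has width 3, which upper-bounds the treewidth. For the lower bound, the 4 vertices {d, e, f, g} are pairwise adjacent, and any tree decomposition puts a clique entirely inside one bag — forcing width ≥ 3. Therefore the treewidth is 3.

Treewidth 3.
One optimal decomposition is:
Bags: B1 = {c, d, f, g}  B2 = {d, e, f, g}  B3 = {b, c, f, g}  B4 = {b, f, g, h}  B5 = {c, f, g, i}  B6 = {a, c, f, i}
Tree: B1–B2, B1–B3, B3–B4, B1–B5, B5–B6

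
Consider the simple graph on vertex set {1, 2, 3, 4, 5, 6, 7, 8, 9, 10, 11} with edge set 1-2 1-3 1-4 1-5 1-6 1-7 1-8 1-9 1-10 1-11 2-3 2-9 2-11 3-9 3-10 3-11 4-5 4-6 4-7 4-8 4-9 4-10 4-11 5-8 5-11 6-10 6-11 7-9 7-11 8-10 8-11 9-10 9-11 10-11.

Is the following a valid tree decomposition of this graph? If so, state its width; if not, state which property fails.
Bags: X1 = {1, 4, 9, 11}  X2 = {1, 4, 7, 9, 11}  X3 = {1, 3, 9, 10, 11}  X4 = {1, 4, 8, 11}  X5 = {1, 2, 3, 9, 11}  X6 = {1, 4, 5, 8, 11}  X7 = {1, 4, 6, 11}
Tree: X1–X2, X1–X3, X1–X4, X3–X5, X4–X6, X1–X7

A tree decomposition must satisfy three properties: every vertex lies in some bag; for every edge, both endpoints lie together in some bag; and for every vertex, the bags containing it form a connected subtree. Here edge (10,4) lies in no bag, so the decomposition is invalid.

No — edge (10,4) lies in no bag.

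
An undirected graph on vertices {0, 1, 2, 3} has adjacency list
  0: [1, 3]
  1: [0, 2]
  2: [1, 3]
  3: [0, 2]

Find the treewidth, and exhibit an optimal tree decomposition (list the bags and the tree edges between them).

Every bag has size at most 3, so the width is 3 − 1 = 2 and tw(G) ≤ 2. The edges 2–1–0–3–2 form a cycle, so G is not a tree and its treewidth is at least 2. Therefore the treewidth is 2.

Treewidth 2.
Bags: B1 = {0, 1, 2}  B2 = {0, 2, 3}
Tree: B1–B2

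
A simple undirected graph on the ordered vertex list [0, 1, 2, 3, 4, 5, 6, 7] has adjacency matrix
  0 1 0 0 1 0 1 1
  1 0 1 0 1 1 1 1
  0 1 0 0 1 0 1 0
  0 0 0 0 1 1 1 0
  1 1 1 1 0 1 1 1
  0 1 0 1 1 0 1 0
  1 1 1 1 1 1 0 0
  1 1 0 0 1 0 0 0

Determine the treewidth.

3

A width-3 tree decomposition is:
Bags: B1 = {1, 2, 4, 6}  B2 = {1, 4, 5, 6}  B3 = {0, 1, 4, 6}  B4 = {0, 1, 4, 7}  B5 = {3, 4, 5, 6}
Tree: B1–B2, B1–B3, B3–B4, B2–B5
Every bag has size at most 4, so the width is 4 − 1 = 3 and tw(G) ≤ 3. On the other hand G contains the 4-clique {0, 1, 4, 6}. A clique must lie in a single bag of any decomposition, so no decomposition can have width below 3. The upper and lower bounds meet at 3, so that is the treewidth.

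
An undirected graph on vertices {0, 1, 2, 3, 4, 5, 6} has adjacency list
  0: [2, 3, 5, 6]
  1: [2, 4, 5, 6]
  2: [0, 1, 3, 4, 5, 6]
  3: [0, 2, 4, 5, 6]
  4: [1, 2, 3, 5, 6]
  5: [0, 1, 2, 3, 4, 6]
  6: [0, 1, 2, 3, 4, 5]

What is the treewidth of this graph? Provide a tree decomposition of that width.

Treewidth 4.
One optimal decomposition is:
Bags: B1 = {0, 2, 3, 5, 6}  B2 = {2, 3, 4, 5, 6}  B3 = {1, 2, 4, 5, 6}
Tree: B1–B2, B2–B3

Each bag holds 5 vertices, so the decomposition has width 4, which upper-bounds the treewidth. On the other hand G contains the 5-clique {1, 2, 4, 5, 6}. A clique must lie in a single bag of any decomposition, so no decomposition can have width below 4. Therefore the treewidth is 4.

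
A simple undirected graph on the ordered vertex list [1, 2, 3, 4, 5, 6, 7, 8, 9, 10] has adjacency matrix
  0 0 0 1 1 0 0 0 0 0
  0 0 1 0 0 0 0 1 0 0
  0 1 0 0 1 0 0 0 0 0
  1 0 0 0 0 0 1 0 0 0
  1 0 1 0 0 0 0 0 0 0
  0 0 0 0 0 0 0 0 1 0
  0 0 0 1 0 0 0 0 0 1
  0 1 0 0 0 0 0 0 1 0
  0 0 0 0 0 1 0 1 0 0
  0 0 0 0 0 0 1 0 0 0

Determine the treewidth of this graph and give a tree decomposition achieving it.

Treewidth 1.
Bags: B1 = {6, 9}  B2 = {8, 9}  B3 = {2, 8}  B4 = {2, 3}  B5 = {3, 5}  B6 = {1, 5}  B7 = {1, 4}  B8 = {4, 7}  B9 = {7, 10}
Tree: B1–B2, B2–B3, B3–B4, B4–B5, B5–B6, B6–B7, B7–B8, B8–B9

Each bag holds 2 vertices, so the decomposition has width 1, which upper-bounds the treewidth. Any graph with an edge has treewidth ≥ 1, and G has the edge 6–9. Combining the bounds, tw(G) = 1.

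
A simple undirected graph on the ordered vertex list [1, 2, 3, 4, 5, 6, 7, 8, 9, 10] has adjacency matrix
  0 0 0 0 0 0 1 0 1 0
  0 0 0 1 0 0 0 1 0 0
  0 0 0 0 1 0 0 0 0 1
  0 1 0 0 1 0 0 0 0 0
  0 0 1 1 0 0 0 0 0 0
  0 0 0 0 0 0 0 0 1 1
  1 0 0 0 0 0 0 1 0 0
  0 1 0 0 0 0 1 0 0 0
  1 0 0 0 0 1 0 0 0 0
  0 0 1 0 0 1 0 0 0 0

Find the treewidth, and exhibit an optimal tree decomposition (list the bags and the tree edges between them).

Treewidth 2.
One such decomposition:
Bags: B1 = {1, 7, 9}  B2 = {6, 7, 9}  B3 = {6, 7, 10}  B4 = {3, 7, 10}  B5 = {3, 5, 7}  B6 = {4, 5, 7}  B7 = {2, 4, 7}  B8 = {2, 7, 8}
Tree: B1–B2, B2–B3, B3–B4, B4–B5, B5–B6, B6–B7, B7–B8

The largest bag has 3 vertices, giving width 2; this decomposition certifies tw(G) ≤ 2. For the lower bound, G contains the cycle 7–1–9–6–10–3–5–4–2–8–7, so G is not a forest; only forests have treewidth ≤ 1, hence tw(G) ≥ 2. The upper and lower bounds meet at 2, so that is the treewidth.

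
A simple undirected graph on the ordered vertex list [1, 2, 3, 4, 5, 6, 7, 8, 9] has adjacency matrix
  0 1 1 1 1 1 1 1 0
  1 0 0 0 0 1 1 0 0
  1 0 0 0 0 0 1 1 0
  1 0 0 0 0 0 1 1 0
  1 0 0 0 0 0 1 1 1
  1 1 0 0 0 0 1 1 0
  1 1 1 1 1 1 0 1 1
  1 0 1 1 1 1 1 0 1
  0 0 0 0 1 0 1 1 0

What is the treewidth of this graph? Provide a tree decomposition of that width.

Every bag has size at most 4, so the width is 4 − 1 = 3 and tw(G) ≤ 3. On the other hand G contains the 4-clique {1, 3, 7, 8}. A clique must lie in a single bag of any decomposition, so no decomposition can have width below 3. The upper and lower bounds meet at 3, so that is the treewidth.

Treewidth 3.
Bags: B1 = {5, 7, 8, 9}  B2 = {1, 5, 7, 8}  B3 = {1, 3, 7, 8}  B4 = {1, 4, 7, 8}  B5 = {1, 6, 7, 8}  B6 = {1, 2, 6, 7}
Tree: B1–B2, B2–B3, B2–B4, B3–B5, B5–B6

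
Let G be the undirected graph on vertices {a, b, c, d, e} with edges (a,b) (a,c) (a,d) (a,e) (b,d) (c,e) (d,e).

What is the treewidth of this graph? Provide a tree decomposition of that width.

Each bag holds 3 vertices, so the decomposition has width 2, which upper-bounds the treewidth. Conversely, {a, d, e} is a clique of size 3, and the vertices of any clique must share a bag in every tree decomposition; so some bag has ≥ 3 vertices and tw(G) ≥ 2. Combining the bounds, tw(G) = 2.

Treewidth 2.
One such decomposition:
Bags: B1 = {a, b, d}  B2 = {a, d, e}  B3 = {a, c, e}
Tree: B1–B2, B2–B3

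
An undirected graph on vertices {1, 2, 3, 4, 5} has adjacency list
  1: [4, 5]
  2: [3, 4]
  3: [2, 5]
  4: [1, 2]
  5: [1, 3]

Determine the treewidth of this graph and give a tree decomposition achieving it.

Each bag holds 3 vertices, so the decomposition has width 2, which upper-bounds the treewidth. For the lower bound, G contains the cycle 2–3–5–1–4–2, so G is not a forest; only forests have treewidth ≤ 1, hence tw(G) ≥ 2. Combining the bounds, tw(G) = 2.

Treewidth 2.
One such decomposition:
Bags: B1 = {2, 3, 5}  B2 = {1, 2, 5}  B3 = {1, 2, 4}
Tree: B1–B2, B2–B3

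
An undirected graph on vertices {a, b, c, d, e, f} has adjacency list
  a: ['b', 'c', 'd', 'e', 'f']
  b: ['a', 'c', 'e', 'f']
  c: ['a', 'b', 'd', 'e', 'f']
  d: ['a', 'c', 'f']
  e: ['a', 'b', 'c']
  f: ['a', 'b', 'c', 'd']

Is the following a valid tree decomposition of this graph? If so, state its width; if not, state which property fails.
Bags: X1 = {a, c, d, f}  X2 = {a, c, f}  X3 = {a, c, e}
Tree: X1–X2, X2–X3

No — vertex b appears in no bag.

A tree decomposition must satisfy three properties: every vertex lies in some bag; for every edge, both endpoints lie together in some bag; and for every vertex, the bags containing it form a connected subtree. Here vertex b appears in no bag, so the decomposition is invalid.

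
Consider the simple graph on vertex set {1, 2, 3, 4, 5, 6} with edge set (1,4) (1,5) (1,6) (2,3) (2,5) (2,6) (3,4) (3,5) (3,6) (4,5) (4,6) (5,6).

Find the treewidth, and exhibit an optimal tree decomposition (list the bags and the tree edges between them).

Treewidth 3.
Bags: B1 = {2, 3, 5, 6}  B2 = {3, 4, 5, 6}  B3 = {1, 4, 5, 6}
Tree: B1–B2, B2–B3

Each bag holds 4 vertices, so the decomposition has width 3, which upper-bounds the treewidth. For the lower bound, the 4 vertices {1, 4, 5, 6} are pairwise adjacent, and any tree decomposition puts a clique entirely inside one bag — forcing width ≥ 3. Combining the bounds, tw(G) = 3.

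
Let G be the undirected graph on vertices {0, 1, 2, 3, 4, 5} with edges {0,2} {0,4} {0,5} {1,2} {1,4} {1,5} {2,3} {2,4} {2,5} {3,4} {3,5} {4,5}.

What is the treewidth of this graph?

3

A width-3 tree decomposition is:
Bags: B1 = {0, 2, 4, 5}  B2 = {2, 3, 4, 5}  B3 = {1, 2, 4, 5}
Tree: B1–B2, B1–B3
Each bag holds 4 vertices, so the decomposition has width 3, which upper-bounds the treewidth. On the other hand G contains the 4-clique {0, 2, 4, 5}. A clique must lie in a single bag of any decomposition, so no decomposition can have width below 3. Combining the bounds, tw(G) = 3.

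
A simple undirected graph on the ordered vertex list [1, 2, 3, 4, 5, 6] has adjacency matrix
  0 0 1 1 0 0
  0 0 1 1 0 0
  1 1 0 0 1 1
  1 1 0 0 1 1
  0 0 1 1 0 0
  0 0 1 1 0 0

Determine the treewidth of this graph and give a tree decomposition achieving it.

Treewidth 2.
One optimal decomposition is:
Bags: B1 = {2, 3, 4}  B2 = {3, 4, 5}  B3 = {3, 4, 6}  B4 = {1, 3, 4}
Tree: B1–B2, B2–B3, B3–B4

The largest bag has 3 vertices, giving width 2; this decomposition certifies tw(G) ≤ 2. The edges 2–3–5–4–2 form a cycle, so G is not a tree and its treewidth is at least 2. Hence tw(G) = 2 exactly.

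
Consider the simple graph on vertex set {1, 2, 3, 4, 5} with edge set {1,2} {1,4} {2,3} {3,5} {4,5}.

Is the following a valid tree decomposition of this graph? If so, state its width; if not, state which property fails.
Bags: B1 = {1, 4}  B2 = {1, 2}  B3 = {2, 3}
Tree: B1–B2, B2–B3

No — vertex 5 appears in no bag.

A tree decomposition must satisfy three properties: every vertex lies in some bag; for every edge, both endpoints lie together in some bag; and for every vertex, the bags containing it form a connected subtree. Here vertex 5 appears in no bag, so the decomposition is invalid.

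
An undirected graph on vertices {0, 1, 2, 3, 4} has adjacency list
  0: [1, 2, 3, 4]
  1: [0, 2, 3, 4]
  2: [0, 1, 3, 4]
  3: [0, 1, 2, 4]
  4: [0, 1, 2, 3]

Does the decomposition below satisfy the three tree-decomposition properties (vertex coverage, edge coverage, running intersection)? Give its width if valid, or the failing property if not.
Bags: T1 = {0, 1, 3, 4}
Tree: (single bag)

A tree decomposition must satisfy three properties: every vertex lies in some bag; for every edge, both endpoints lie together in some bag; and for every vertex, the bags containing it form a connected subtree. Here vertex 2 appears in no bag, so the decomposition is invalid.

No — vertex 2 appears in no bag.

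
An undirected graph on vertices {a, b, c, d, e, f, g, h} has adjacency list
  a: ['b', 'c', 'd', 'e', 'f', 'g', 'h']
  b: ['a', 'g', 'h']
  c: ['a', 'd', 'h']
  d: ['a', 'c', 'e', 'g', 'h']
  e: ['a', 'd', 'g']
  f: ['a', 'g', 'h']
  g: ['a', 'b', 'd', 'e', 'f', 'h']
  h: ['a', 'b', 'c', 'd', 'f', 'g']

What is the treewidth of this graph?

A width-3 tree decomposition is:
Bags: B1 = {a, d, g, h}  B2 = {a, b, g, h}  B3 = {a, f, g, h}  B4 = {a, d, e, g}  B5 = {a, c, d, h}
Tree: B1–B2, B1–B3, B1–B4, B1–B5
The largest bag has 4 vertices, giving width 3; this decomposition certifies tw(G) ≤ 3. For the lower bound, the 4 vertices {a, d, e, g} are pairwise adjacent, and any tree decomposition puts a clique entirely inside one bag — forcing width ≥ 3. Combining the bounds, tw(G) = 3.

3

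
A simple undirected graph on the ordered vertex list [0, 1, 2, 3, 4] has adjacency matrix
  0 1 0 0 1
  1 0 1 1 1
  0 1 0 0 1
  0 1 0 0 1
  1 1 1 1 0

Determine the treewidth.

2

A width-2 tree decomposition is:
Bags: B1 = {1, 2, 4}  B2 = {1, 3, 4}  B3 = {0, 1, 4}
Tree: B1–B2, B2–B3
Every bag has size at most 3, so the width is 3 − 1 = 2 and tw(G) ≤ 2. For the lower bound, the 3 vertices {0, 1, 4} are pairwise adjacent, and any tree decomposition puts a clique entirely inside one bag — forcing width ≥ 2. The upper and lower bounds meet at 2, so that is the treewidth.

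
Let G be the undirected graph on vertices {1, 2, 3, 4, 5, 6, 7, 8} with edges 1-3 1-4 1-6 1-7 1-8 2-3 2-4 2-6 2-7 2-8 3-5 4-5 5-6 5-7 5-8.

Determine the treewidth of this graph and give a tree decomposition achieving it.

Treewidth 3.
One such decomposition:
Bags: B1 = {1, 2, 4, 5}  B2 = {1, 2, 5, 8}  B3 = {1, 2, 5, 6}  B4 = {1, 2, 3, 5}  B5 = {1, 2, 5, 7}
Tree: B1–B2, B2–B3, B3–B4, B4–B5

The largest bag has 4 vertices, giving width 3; this decomposition certifies tw(G) ≤ 3. For the lower bound: the 4 vertex sets {1,4}, {2,8}, {5}, {6} are disjoint, each induces a connected subgraph, and every pair is joined by at least one edge of G. Contracting each set to a single vertex therefore yields K_{4} as a minor, and since treewidth is minor-monotone, tw(G) ≥ tw(K_{4}) = 3. Combining the bounds, tw(G) = 3.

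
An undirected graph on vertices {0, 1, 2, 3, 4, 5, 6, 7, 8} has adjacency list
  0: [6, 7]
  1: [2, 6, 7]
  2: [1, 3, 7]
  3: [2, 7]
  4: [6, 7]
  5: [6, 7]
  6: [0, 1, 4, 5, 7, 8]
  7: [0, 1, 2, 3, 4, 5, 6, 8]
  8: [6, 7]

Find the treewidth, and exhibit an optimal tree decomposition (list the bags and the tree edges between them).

Treewidth 2.
One optimal decomposition is:
Bags: B1 = {1, 6, 7}  B2 = {1, 2, 7}  B3 = {2, 3, 7}  B4 = {6, 7, 8}  B5 = {0, 6, 7}  B6 = {4, 6, 7}  B7 = {5, 6, 7}
Tree: B1–B2, B2–B3, B1–B4, B4–B5, B5–B6, B6–B7

Each bag holds 3 vertices, so the decomposition has width 2, which upper-bounds the treewidth. On the other hand G contains the 3-clique {1, 2, 7}. A clique must lie in a single bag of any decomposition, so no decomposition can have width below 2. Combining the bounds, tw(G) = 2.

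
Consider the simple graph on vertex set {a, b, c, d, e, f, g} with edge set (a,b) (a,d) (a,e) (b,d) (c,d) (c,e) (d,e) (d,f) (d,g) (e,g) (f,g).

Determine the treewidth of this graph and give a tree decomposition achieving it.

Every bag has size at most 3, so the width is 3 − 1 = 2 and tw(G) ≤ 2. On the other hand G contains the 3-clique {d, e, g}. A clique must lie in a single bag of any decomposition, so no decomposition can have width below 2. Combining the bounds, tw(G) = 2.

Treewidth 2.
One such decomposition:
Bags: B1 = {d, f, g}  B2 = {d, e, g}  B3 = {a, d, e}  B4 = {c, d, e}  B5 = {a, b, d}
Tree: B1–B2, B2–B3, B3–B4, B3–B5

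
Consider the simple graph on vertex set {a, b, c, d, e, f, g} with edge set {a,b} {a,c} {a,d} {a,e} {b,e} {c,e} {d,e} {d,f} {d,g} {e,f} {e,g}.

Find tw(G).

2

A width-2 tree decomposition is:
Bags: B1 = {a, b, e}  B2 = {a, c, e}  B3 = {a, d, e}  B4 = {d, e, f}  B5 = {d, e, g}
Tree: B1–B2, B2–B3, B3–B4, B3–B5
Every bag has size at most 3, so the width is 3 − 1 = 2 and tw(G) ≤ 2. For the lower bound, the 3 vertices {d, e, g} are pairwise adjacent, and any tree decomposition puts a clique entirely inside one bag — forcing width ≥ 2. Combining the bounds, tw(G) = 2.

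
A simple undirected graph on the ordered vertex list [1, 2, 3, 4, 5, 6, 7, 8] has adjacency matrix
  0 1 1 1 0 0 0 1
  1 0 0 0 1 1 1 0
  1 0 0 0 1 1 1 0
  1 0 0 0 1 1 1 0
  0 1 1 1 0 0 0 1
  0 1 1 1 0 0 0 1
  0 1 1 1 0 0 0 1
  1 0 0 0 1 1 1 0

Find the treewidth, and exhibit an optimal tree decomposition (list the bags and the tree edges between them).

The largest bag has 5 vertices, giving width 4; this decomposition certifies tw(G) ≤ 4. For the lower bound: the 5 vertex sets {1,3}, {7,8}, {2,5}, {6}, {4} are disjoint, each induces a connected subgraph, and every pair is joined by at least one edge of G. Contracting each set to a single vertex therefore yields K_{5} as a minor, and since treewidth is minor-monotone, tw(G) ≥ tw(K_{5}) = 4. Combining the bounds, tw(G) = 4.

Treewidth 4.
One optimal decomposition is:
Bags: B1 = {1, 3, 5, 6, 7}  B2 = {1, 5, 6, 7, 8}  B3 = {1, 2, 5, 6, 7}  B4 = {1, 4, 5, 6, 7}
Tree: B1–B2, B2–B3, B3–B4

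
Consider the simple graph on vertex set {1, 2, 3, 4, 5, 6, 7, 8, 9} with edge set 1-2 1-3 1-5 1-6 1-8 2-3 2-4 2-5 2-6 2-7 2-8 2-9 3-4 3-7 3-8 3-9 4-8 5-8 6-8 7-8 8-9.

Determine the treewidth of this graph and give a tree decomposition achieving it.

Treewidth 3.
One such decomposition:
Bags: B1 = {2, 3, 7, 8}  B2 = {2, 3, 8, 9}  B3 = {1, 2, 3, 8}  B4 = {2, 3, 4, 8}  B5 = {1, 2, 5, 8}  B6 = {1, 2, 6, 8}
Tree: B1–B2, B2–B3, B3–B4, B3–B5, B3–B6

Every bag has size at most 4, so the width is 4 − 1 = 3 and tw(G) ≤ 3. For the lower bound, the 4 vertices {1, 2, 3, 8} are pairwise adjacent, and any tree decomposition puts a clique entirely inside one bag — forcing width ≥ 3. Combining the bounds, tw(G) = 3.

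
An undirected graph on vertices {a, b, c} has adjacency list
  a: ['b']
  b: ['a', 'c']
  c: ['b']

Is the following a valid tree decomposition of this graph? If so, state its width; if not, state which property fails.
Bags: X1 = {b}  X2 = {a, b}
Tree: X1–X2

No — vertex c appears in no bag.

A tree decomposition must satisfy three properties: every vertex lies in some bag; for every edge, both endpoints lie together in some bag; and for every vertex, the bags containing it form a connected subtree. Here vertex c appears in no bag, so the decomposition is invalid.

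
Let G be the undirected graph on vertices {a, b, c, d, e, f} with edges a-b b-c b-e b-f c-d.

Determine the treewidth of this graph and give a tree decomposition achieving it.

Treewidth 1.
One such decomposition:
Bags: B1 = {b, c}  B2 = {a, b}  B3 = {b, f}  B4 = {c, d}  B5 = {b, e}
Tree: B1–B2, B1–B3, B1–B4, B1–B5

Every bag has size at most 2, so the width is 2 − 1 = 1 and tw(G) ≤ 1. G has an edge, so its treewidth is at least 1. Hence tw(G) = 1 exactly.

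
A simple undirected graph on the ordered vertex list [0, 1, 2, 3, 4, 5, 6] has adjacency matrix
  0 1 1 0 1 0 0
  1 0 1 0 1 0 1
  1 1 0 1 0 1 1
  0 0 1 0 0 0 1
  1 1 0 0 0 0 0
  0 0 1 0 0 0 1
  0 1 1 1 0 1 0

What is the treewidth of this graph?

2

A width-2 tree decomposition is:
Bags: B1 = {1, 2, 6}  B2 = {0, 1, 2}  B3 = {2, 3, 6}  B4 = {2, 5, 6}  B5 = {0, 1, 4}
Tree: B1–B2, B1–B3, B3–B4, B2–B5
Every bag has size at most 3, so the width is 3 − 1 = 2 and tw(G) ≤ 2. On the other hand G contains the 3-clique {0, 1, 2}. A clique must lie in a single bag of any decomposition, so no decomposition can have width below 2. Combining the bounds, tw(G) = 2.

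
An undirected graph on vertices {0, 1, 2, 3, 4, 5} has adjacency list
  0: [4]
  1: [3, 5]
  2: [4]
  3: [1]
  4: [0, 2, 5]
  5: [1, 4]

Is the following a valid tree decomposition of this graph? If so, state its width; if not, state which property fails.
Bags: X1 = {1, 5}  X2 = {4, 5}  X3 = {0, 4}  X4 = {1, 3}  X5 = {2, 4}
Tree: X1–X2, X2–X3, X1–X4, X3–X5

Checking the three conditions: (i) the bags cover all of {0, 1, 2, 3, 4, 5}; (ii) for each edge, some bag contains both endpoints; (iii) the bags containing any fixed vertex form a subtree. All hold, so the decomposition is valid with width 2 − 1 = 1.

Yes; width 1.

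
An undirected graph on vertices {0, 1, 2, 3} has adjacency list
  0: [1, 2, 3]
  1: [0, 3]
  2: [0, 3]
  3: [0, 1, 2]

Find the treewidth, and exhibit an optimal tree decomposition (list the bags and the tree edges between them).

Treewidth 2.
Bags: B1 = {0, 2, 3}  B2 = {0, 1, 3}
Tree: B1–B2

Each bag holds 3 vertices, so the decomposition has width 2, which upper-bounds the treewidth. For the lower bound, the 3 vertices {0, 1, 3} are pairwise adjacent, and any tree decomposition puts a clique entirely inside one bag — forcing width ≥ 2. The upper and lower bounds meet at 2, so that is the treewidth.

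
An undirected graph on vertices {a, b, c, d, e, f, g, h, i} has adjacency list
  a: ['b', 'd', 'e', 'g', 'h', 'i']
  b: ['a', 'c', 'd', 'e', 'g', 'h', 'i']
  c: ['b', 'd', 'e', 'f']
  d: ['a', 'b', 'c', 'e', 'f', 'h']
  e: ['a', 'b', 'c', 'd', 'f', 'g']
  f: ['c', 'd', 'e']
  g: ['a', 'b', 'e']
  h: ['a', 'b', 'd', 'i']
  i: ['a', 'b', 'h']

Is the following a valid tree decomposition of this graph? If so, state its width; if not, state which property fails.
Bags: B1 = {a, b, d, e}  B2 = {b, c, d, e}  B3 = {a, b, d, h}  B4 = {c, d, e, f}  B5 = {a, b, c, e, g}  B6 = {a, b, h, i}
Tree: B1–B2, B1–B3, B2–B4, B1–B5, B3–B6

No — bags containing vertex c are not connected in the tree.

A tree decomposition must satisfy three properties: every vertex lies in some bag; for every edge, both endpoints lie together in some bag; and for every vertex, the bags containing it form a connected subtree. Here bags containing vertex c are not connected in the tree, so the decomposition is invalid.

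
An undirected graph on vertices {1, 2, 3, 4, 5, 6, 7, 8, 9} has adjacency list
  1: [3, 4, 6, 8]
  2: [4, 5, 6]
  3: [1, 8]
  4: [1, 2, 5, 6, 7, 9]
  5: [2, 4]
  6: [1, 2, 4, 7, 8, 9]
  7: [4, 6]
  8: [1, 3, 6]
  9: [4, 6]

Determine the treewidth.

A width-2 tree decomposition is:
Bags: B1 = {4, 6, 9}  B2 = {4, 6, 7}  B3 = {1, 4, 6}  B4 = {2, 4, 6}  B5 = {2, 4, 5}  B6 = {1, 6, 8}  B7 = {1, 3, 8}
Tree: B1–B2, B2–B3, B1–B4, B4–B5, B3–B6, B6–B7
Each bag holds 3 vertices, so the decomposition has width 2, which upper-bounds the treewidth. On the other hand G contains the 3-clique {1, 3, 8}. A clique must lie in a single bag of any decomposition, so no decomposition can have width below 2. Combining the bounds, tw(G) = 2.

2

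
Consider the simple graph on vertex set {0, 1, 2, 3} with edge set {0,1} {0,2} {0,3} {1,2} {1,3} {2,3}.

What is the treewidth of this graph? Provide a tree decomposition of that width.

Treewidth 3.
One such decomposition:
Bags: B1 = {0, 1, 2, 3}
Tree: (single bag)

With just one bag of size 4, the width is 4 − 1 = 3, so tw(G) ≤ 3. For the lower bound, the 4 vertices {0, 1, 2, 3} are pairwise adjacent, and any tree decomposition puts a clique entirely inside one bag — forcing width ≥ 3. The upper and lower bounds meet at 3, so that is the treewidth.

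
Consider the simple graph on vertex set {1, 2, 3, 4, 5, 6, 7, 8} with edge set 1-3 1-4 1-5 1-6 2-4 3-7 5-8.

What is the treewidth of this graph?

1

A width-1 tree decomposition is:
Bags: B1 = {1, 3}  B2 = {1, 5}  B3 = {1, 4}  B4 = {5, 8}  B5 = {1, 6}  B6 = {2, 4}  B7 = {3, 7}
Tree: B1–B2, B2–B3, B2–B4, B2–B5, B3–B6, B1–B7
Every bag has size at most 2, so the width is 2 − 1 = 1 and tw(G) ≤ 1. G has an edge, so its treewidth is at least 1. Hence tw(G) = 1 exactly.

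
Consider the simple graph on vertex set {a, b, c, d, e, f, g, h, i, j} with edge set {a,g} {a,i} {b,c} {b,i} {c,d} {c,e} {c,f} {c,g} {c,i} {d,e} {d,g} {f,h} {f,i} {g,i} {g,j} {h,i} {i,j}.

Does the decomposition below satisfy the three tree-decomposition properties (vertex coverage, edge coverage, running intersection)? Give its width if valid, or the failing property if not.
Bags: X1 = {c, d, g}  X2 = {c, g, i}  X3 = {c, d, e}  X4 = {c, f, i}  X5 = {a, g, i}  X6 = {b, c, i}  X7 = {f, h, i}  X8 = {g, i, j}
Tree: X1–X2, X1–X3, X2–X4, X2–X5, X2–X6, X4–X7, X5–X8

Vertex coverage: the bags together contain {a, b, c, d, e, f, g, h, i, j}, the full vertex set. Edge coverage: each edge of G has both endpoints in at least one bag. Running intersection: for every vertex, the bags containing it form a connected subtree. All three properties hold, so this is a valid tree decomposition of width max|bag| − 1 = 2, and hence tw(G) ≤ 2.

Yes; width 2.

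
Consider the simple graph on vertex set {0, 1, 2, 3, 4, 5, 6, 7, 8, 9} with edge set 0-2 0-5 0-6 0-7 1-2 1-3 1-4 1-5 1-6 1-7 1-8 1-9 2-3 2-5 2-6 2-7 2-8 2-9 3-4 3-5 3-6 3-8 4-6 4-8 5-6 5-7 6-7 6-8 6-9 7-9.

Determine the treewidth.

A width-4 tree decomposition is:
Bags: B1 = {0, 2, 5, 6, 7}  B2 = {1, 2, 5, 6, 7}  B3 = {1, 2, 3, 5, 6}  B4 = {1, 2, 6, 7, 9}  B5 = {1, 2, 3, 6, 8}  B6 = {1, 3, 4, 6, 8}
Tree: B1–B2, B2–B3, B2–B4, B3–B5, B5–B6
The largest bag has 5 vertices, giving width 4; this decomposition certifies tw(G) ≤ 4. For the lower bound, the 5 vertices {0, 2, 5, 6, 7} are pairwise adjacent, and any tree decomposition puts a clique entirely inside one bag — forcing width ≥ 4. The upper and lower bounds meet at 4, so that is the treewidth.

4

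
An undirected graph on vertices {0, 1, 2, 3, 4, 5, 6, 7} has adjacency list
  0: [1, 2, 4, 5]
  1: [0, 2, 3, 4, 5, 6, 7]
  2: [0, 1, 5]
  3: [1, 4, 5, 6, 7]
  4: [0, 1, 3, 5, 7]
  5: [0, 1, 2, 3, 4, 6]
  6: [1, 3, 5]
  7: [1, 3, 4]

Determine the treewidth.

3

A width-3 tree decomposition is:
Bags: B1 = {1, 3, 4, 7}  B2 = {1, 3, 4, 5}  B3 = {1, 3, 5, 6}  B4 = {0, 1, 4, 5}  B5 = {0, 1, 2, 5}
Tree: B1–B2, B2–B3, B2–B4, B4–B5
Each bag holds 4 vertices, so the decomposition has width 3, which upper-bounds the treewidth. Conversely, {0, 1, 2, 5} is a clique of size 4, and the vertices of any clique must share a bag in every tree decomposition; so some bag has ≥ 4 vertices and tw(G) ≥ 3. The upper and lower bounds meet at 3, so that is the treewidth.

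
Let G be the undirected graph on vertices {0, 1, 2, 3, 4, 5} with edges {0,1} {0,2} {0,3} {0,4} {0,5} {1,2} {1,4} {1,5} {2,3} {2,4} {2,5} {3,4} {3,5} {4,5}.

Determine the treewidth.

A width-4 tree decomposition is:
Bags: B1 = {0, 2, 3, 4, 5}  B2 = {0, 1, 2, 4, 5}
Tree: B1–B2
Each bag holds 5 vertices, so the decomposition has width 4, which upper-bounds the treewidth. On the other hand G contains the 5-clique {0, 1, 2, 4, 5}. A clique must lie in a single bag of any decomposition, so no decomposition can have width below 4. Hence tw(G) = 4 exactly.

4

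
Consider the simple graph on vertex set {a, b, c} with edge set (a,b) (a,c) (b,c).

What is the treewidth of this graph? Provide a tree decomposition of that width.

A single bag containing all 3 vertices is trivially a valid decomposition of width 2. On the other hand G contains the 3-clique {a, b, c}. A clique must lie in a single bag of any decomposition, so no decomposition can have width below 2. Hence tw(G) = 2 exactly.

Treewidth 2.
One optimal decomposition is:
Bags: B1 = {a, b, c}
Tree: (single bag)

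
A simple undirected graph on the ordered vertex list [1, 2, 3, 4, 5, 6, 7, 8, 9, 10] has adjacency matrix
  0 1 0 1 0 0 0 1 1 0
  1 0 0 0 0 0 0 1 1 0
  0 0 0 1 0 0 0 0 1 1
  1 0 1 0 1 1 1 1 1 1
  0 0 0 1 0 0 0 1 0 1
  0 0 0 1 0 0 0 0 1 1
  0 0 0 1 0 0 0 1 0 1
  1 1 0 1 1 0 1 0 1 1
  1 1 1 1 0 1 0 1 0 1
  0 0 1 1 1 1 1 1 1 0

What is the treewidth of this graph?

3

A width-3 tree decomposition is:
Bags: B1 = {4, 8, 9, 10}  B2 = {4, 7, 8, 10}  B3 = {1, 4, 8, 9}  B4 = {4, 6, 9, 10}  B5 = {3, 4, 9, 10}  B6 = {4, 5, 8, 10}  B7 = {1, 2, 8, 9}
Tree: B1–B2, B1–B3, B1–B4, B1–B5, B1–B6, B3–B7
Each bag holds 4 vertices, so the decomposition has width 3, which upper-bounds the treewidth. Conversely, {1, 2, 8, 9} is a clique of size 4, and the vertices of any clique must share a bag in every tree decomposition; so some bag has ≥ 4 vertices and tw(G) ≥ 3. Combining the bounds, tw(G) = 3.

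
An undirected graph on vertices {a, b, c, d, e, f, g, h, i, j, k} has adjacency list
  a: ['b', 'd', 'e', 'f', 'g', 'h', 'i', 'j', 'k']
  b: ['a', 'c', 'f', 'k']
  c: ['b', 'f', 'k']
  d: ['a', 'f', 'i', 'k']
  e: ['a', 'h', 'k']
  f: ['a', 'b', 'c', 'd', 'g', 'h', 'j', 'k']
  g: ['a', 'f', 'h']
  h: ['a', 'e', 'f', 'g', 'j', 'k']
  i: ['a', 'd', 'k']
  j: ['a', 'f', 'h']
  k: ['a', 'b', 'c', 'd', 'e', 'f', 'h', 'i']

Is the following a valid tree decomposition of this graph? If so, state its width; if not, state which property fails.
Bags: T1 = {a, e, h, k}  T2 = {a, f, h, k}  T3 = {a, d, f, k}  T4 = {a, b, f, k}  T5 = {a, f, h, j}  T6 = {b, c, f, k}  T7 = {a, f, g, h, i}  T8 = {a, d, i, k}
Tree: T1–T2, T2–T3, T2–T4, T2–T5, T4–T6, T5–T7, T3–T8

No — bags containing vertex i are not connected in the tree.

A tree decomposition must satisfy three properties: every vertex lies in some bag; for every edge, both endpoints lie together in some bag; and for every vertex, the bags containing it form a connected subtree. Here bags containing vertex i are not connected in the tree, so the decomposition is invalid.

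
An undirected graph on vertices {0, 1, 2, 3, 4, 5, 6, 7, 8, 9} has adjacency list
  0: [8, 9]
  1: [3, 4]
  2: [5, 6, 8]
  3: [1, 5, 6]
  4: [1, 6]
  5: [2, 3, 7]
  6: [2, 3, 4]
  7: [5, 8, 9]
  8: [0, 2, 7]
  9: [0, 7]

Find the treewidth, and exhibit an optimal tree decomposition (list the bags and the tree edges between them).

Treewidth 2.
One optimal decomposition is:
Bags: B1 = {0, 7, 9}  B2 = {0, 7, 8}  B3 = {5, 7, 8}  B4 = {2, 5, 8}  B5 = {2, 3, 5}  B6 = {2, 3, 6}  B7 = {1, 3, 6}  B8 = {1, 4, 6}
Tree: B1–B2, B2–B3, B3–B4, B4–B5, B5–B6, B6–B7, B7–B8

Every bag has size at most 3, so the width is 3 − 1 = 2 and tw(G) ≤ 2. For the lower bound, G contains the cycle 9–0–8–7–9, so G is not a forest; only forests have treewidth ≤ 1, hence tw(G) ≥ 2. Hence tw(G) = 2 exactly.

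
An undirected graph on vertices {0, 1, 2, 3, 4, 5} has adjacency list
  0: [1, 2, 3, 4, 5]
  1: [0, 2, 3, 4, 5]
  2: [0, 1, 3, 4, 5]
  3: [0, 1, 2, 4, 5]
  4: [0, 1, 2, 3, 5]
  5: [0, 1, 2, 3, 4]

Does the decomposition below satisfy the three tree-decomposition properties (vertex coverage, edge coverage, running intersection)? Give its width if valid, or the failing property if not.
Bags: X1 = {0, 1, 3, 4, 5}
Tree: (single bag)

No — vertex 2 appears in no bag.

A tree decomposition must satisfy three properties: every vertex lies in some bag; for every edge, both endpoints lie together in some bag; and for every vertex, the bags containing it form a connected subtree. Here vertex 2 appears in no bag, so the decomposition is invalid.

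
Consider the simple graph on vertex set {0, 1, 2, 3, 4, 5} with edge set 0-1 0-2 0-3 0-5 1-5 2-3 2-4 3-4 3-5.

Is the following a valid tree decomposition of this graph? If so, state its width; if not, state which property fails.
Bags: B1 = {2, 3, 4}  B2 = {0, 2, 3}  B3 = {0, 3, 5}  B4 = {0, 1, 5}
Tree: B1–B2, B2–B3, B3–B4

Yes; width 2.

Vertex coverage: the bags together contain {0, 1, 2, 3, 4, 5}, the full vertex set. Edge coverage: each edge of G has both endpoints in at least one bag. Running intersection: for every vertex, the bags containing it form a connected subtree. All three properties hold, so this is a valid tree decomposition of width max|bag| − 1 = 2, and hence tw(G) ≤ 2.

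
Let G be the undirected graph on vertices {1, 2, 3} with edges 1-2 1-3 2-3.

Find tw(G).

A width-2 tree decomposition is:
Bags: B1 = {1, 2, 3}
Tree: (single bag)
With just one bag of size 3, the width is 3 − 1 = 2, so tw(G) ≤ 2. For the lower bound, the 3 vertices {1, 2, 3} are pairwise adjacent, and any tree decomposition puts a clique entirely inside one bag — forcing width ≥ 2. Combining the bounds, tw(G) = 2.

2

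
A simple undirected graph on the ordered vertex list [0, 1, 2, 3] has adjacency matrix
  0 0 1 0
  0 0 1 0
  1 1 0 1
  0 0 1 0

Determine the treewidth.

1

A width-1 tree decomposition is:
Bags: B1 = {1, 2}  B2 = {2, 3}  B3 = {0, 2}
Tree: B1–B2, B2–B3
Each bag holds 2 vertices, so the decomposition has width 1, which upper-bounds the treewidth. Any graph with an edge has treewidth ≥ 1, and G has the edge 1–2. Combining the bounds, tw(G) = 1.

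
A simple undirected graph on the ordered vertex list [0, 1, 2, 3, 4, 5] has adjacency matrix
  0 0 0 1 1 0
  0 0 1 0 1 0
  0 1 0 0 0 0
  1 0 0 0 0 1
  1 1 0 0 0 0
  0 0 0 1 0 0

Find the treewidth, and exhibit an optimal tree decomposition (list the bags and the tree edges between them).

Treewidth 1.
Bags: B1 = {1, 2}  B2 = {1, 4}  B3 = {0, 4}  B4 = {0, 3}  B5 = {3, 5}
Tree: B1–B2, B2–B3, B3–B4, B4–B5

Each bag holds 2 vertices, so the decomposition has width 1, which upper-bounds the treewidth. G has an edge, so its treewidth is at least 1. Hence tw(G) = 1 exactly.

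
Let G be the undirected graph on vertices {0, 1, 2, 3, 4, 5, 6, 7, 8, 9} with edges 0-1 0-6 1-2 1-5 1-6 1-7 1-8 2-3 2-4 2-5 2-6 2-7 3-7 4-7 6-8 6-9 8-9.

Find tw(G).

A width-2 tree decomposition is:
Bags: B1 = {1, 2, 6}  B2 = {0, 1, 6}  B3 = {1, 2, 5}  B4 = {1, 2, 7}  B5 = {2, 3, 7}  B6 = {1, 6, 8}  B7 = {2, 4, 7}  B8 = {6, 8, 9}
Tree: B1–B2, B1–B3, B1–B4, B4–B5, B1–B6, B5–B7, B6–B8
Every bag has size at most 3, so the width is 3 − 1 = 2 and tw(G) ≤ 2. For the lower bound, the 3 vertices {0, 1, 6} are pairwise adjacent, and any tree decomposition puts a clique entirely inside one bag — forcing width ≥ 2. Hence tw(G) = 2 exactly.

2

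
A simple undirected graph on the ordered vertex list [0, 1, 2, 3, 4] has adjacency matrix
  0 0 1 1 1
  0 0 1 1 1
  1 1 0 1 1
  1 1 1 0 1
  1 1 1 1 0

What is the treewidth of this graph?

A width-3 tree decomposition is:
Bags: B1 = {1, 2, 3, 4}  B2 = {0, 2, 3, 4}
Tree: B1–B2
Every bag has size at most 4, so the width is 4 − 1 = 3 and tw(G) ≤ 3. For the lower bound, the 4 vertices {0, 2, 3, 4} are pairwise adjacent, and any tree decomposition puts a clique entirely inside one bag — forcing width ≥ 3. Hence tw(G) = 3 exactly.

3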